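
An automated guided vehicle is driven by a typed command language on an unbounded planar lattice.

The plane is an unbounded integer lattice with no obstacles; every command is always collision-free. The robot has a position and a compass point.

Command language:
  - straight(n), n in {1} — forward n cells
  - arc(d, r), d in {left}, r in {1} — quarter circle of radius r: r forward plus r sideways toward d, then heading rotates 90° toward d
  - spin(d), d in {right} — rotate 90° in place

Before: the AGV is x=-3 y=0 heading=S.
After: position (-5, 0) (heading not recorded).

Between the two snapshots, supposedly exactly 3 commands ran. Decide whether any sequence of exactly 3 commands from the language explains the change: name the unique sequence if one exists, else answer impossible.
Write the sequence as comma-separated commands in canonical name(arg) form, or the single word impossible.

spin(right), straight(1), straight(1)

key: order matters: swapping spin(right) and straight(1) lands elsewhere
start: x=-3 y=0 heading=S
[1] after spin(right): x=-3 y=0 heading=W
[2] after straight(1): x=-4 y=0 heading=W
[3] after straight(1): x=-5 y=0 heading=W
all 27 alternatives checked — unique.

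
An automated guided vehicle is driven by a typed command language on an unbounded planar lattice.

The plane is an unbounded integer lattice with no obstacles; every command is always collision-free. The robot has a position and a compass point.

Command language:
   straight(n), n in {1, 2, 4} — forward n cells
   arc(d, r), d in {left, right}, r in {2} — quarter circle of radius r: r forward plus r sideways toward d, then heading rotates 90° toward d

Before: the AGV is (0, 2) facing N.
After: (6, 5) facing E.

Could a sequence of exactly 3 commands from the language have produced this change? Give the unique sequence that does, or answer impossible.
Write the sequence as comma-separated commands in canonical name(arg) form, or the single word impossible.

key: position moved to (6,5) AND the heading swung to E — translation plus rotation needed
begin: (0, 2) facing N
step 1 (straight(1)): (0, 3) facing N
step 2 (arc(right, 2)): (2, 5) facing E
step 3 (straight(4)): (6, 5) facing E
uniquely the one of 125 3-step routes that fits.

straight(1), arc(right, 2), straight(4)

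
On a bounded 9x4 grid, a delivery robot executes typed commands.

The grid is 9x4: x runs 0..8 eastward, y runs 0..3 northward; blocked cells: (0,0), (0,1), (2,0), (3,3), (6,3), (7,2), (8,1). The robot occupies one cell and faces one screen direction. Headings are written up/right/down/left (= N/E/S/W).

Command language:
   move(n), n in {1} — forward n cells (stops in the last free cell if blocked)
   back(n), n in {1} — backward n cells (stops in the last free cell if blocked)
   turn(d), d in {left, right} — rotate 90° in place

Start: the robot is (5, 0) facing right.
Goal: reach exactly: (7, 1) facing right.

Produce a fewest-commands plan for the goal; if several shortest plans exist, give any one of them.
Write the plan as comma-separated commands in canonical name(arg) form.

turn(left), move(1), turn(right), move(1), move(1)

t0: (5, 0) facing right
1. turn(left) → (5, 0) facing up
2. move(1) → (5, 1) facing up
3. turn(right) → (5, 1) facing right
4. move(1) → (6, 1) facing right
5. move(1) → (7, 1) facing right
nothing shorter than 5 reaches the goal.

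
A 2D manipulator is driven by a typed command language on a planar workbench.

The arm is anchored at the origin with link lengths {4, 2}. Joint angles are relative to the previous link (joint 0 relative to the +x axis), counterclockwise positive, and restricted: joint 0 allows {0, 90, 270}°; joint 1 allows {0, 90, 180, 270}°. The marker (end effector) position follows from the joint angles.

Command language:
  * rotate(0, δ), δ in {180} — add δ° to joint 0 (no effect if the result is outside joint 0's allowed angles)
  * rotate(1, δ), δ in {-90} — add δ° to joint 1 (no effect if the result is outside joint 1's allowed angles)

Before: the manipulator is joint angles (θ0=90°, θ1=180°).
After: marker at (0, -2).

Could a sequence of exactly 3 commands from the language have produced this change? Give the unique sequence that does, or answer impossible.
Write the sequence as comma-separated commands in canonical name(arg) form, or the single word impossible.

rotate(0, 180), rotate(0, 180), rotate(0, 180)

from: joint angles (θ0=90°, θ1=180°)
[1] after rotate(0, 180): joint angles (θ0=270°, θ1=180°)
[2] after rotate(0, 180): joint angles (θ0=90°, θ1=180°)
[3] after rotate(0, 180): joint angles (θ0=270°, θ1=180°)
no other 3-command option fits: unique.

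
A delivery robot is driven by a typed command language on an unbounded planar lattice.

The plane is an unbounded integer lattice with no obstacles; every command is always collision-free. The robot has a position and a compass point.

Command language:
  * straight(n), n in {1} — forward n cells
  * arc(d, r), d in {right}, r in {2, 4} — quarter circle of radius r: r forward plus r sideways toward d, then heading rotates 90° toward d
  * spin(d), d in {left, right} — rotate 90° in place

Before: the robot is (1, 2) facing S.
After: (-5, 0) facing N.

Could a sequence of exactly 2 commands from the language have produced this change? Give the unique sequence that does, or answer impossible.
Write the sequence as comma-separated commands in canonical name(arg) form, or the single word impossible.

arc(right, 4), arc(right, 2)

key: position moved to (-5,0) AND the heading swung to N — translation plus rotation needed
from: (1, 2) facing S
[1] after arc(right, 4): (-3, -2) facing W
[2] after arc(right, 2): (-5, 0) facing N
no other 2-command option fits: unique.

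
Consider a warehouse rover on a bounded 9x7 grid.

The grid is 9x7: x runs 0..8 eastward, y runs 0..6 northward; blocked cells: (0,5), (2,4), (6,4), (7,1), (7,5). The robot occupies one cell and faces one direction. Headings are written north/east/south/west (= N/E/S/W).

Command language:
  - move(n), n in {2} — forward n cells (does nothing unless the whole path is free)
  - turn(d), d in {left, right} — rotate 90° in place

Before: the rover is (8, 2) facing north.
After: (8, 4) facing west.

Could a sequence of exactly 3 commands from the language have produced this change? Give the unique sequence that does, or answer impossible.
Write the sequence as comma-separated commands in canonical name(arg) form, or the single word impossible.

key: cell and facing (now W) both changed — the 3 commands mix motion and turning
start: (8, 2) facing north
1. move(2) → (8, 4) facing north
2. turn(left) → (8, 4) facing west
3. move(2) → (8, 4) facing west
all 27 alternatives checked — unique.

move(2), turn(left), move(2)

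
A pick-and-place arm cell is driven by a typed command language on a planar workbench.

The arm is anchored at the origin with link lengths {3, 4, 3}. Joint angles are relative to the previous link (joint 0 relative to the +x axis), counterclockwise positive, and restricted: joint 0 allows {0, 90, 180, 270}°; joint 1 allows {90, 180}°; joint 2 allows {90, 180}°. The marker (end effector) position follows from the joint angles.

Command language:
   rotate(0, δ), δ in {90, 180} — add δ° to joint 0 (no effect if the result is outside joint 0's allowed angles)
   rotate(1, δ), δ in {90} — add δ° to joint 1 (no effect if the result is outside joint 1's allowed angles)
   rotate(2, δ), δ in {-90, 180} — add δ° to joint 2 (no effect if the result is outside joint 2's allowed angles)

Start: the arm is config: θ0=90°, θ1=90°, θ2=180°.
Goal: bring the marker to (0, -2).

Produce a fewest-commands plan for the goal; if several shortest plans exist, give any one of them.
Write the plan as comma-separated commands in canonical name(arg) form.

t0: config: θ0=90°, θ1=90°, θ2=180°
1. rotate(0, 180) → config: θ0=270°, θ1=90°, θ2=180°
2. rotate(1, 90) → config: θ0=270°, θ1=180°, θ2=180°
minimal: 2 command(s), checked below 2.

rotate(0, 180), rotate(1, 90)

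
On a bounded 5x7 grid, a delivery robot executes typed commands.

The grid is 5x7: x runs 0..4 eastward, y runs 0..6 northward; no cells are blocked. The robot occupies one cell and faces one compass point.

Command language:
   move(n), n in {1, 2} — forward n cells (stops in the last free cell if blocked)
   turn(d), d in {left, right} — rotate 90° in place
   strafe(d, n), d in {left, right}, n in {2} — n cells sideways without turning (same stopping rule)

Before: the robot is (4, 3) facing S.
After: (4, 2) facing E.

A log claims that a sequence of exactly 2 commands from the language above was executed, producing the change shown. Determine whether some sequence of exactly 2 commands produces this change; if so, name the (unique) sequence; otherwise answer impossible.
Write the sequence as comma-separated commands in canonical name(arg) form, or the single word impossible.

move(1), turn(left)

key: running turn(left) before move(1) would end elsewhere — order is forced
from: (4, 3) facing S
1. move(1) → (4, 2) facing S
2. turn(left) → (4, 2) facing E
no rival 2-sequence matches.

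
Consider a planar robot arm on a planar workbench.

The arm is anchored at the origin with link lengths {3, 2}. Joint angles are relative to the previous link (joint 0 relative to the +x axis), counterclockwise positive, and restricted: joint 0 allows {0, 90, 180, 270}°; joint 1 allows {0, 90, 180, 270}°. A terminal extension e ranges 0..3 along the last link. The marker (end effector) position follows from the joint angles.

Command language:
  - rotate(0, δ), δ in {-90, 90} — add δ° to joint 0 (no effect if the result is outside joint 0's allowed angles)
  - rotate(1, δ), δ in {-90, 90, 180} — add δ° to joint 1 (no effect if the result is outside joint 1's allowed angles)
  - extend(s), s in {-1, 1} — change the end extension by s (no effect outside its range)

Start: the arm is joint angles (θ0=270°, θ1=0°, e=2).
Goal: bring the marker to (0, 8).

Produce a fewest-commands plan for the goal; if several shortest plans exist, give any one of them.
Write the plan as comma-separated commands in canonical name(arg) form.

from: joint angles (θ0=270°, θ1=0°, e=2)
[1] after extend(1): joint angles (θ0=270°, θ1=0°, e=3)
[2] after rotate(0, -90): joint angles (θ0=180°, θ1=0°, e=3)
[3] after rotate(0, -90): joint angles (θ0=90°, θ1=0°, e=3)
nothing shorter than 3 reaches the goal.

extend(1), rotate(0, -90), rotate(0, -90)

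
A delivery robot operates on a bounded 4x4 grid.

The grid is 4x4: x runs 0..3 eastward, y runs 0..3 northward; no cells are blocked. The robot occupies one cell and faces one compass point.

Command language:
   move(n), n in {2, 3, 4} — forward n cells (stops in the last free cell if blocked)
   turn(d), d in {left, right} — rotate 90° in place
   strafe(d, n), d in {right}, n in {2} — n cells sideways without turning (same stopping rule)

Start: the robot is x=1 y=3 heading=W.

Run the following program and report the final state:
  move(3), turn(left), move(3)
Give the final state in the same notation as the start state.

t0: x=1 y=3 heading=W
1. move(3) → x=0 y=3 heading=W
2. turn(left) → x=0 y=3 heading=S
3. move(3) → x=0 y=0 heading=S

x=0 y=0 heading=S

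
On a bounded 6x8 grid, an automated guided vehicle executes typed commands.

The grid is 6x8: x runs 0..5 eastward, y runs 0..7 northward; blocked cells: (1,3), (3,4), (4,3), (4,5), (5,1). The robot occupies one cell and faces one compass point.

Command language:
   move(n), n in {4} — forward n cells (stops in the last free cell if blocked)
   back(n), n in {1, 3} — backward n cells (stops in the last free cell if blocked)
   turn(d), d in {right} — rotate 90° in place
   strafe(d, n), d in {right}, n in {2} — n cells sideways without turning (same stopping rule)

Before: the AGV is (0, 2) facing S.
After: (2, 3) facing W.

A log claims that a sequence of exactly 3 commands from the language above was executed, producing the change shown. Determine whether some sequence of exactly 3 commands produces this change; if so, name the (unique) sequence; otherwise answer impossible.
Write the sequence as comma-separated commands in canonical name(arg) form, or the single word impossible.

impossible

every 3-command combo misses the target.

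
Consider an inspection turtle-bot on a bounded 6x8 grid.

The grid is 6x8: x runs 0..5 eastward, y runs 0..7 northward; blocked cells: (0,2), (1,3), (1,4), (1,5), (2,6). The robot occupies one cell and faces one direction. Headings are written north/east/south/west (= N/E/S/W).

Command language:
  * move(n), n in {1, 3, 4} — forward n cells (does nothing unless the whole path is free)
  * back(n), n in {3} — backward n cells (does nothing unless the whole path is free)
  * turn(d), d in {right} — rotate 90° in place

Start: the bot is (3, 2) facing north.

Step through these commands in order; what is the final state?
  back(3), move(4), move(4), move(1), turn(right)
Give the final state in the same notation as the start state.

begin: (3, 2) facing north
t=1 back(3) ⇒ (3, 2) facing north
t=2 move(4) ⇒ (3, 6) facing north
t=3 move(4) ⇒ (3, 6) facing north
t=4 move(1) ⇒ (3, 7) facing north
t=5 turn(right) ⇒ (3, 7) facing east

(3, 7) facing east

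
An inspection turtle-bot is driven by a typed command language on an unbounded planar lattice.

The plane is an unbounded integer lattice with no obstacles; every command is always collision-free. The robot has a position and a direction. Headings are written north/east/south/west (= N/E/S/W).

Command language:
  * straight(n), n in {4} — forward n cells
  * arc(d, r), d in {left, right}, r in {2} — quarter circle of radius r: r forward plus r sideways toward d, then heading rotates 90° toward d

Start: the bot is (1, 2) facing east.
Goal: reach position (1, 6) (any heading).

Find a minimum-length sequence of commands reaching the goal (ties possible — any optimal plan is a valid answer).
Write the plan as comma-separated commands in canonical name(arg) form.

from: (1, 2) facing east
t=1 arc(left, 2) ⇒ (3, 4) facing north
t=2 arc(left, 2) ⇒ (1, 6) facing west
no 1-step plan works, so 2 is optimal.

arc(left, 2), arc(left, 2)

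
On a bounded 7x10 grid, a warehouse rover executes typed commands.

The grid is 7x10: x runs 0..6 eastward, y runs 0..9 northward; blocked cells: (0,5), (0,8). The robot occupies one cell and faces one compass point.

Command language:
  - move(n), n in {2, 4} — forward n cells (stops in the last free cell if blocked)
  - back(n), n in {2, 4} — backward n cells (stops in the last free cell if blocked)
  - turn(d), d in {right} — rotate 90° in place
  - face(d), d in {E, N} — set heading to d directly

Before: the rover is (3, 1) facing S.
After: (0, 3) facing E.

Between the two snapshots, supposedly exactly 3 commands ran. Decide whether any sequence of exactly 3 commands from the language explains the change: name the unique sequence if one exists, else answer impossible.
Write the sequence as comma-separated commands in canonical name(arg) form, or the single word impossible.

back(2), face(E), back(4)

key: back(4) runs into the grid edge before its full distance
begin: (3, 1) facing S
t=1 back(2) ⇒ (3, 3) facing S
t=2 face(E) ⇒ (3, 3) facing E
t=3 back(4) ⇒ (0, 3) facing E
uniquely the one of 343 3-step routes that fits.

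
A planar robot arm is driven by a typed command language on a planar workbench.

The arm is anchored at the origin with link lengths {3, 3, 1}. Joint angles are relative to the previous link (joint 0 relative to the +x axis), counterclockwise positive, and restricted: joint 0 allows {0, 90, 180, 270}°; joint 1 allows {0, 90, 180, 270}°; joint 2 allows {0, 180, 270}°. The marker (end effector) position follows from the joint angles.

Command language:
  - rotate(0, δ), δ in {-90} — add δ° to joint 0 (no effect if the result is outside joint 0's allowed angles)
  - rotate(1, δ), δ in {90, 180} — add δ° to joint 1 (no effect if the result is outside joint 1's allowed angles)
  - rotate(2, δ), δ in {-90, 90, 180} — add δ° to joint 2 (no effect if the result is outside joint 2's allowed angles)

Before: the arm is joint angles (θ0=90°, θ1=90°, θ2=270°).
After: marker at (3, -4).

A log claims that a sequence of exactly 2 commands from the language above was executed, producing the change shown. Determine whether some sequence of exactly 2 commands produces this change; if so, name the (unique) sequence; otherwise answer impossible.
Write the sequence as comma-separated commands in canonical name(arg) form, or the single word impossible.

rotate(0, -90), rotate(0, -90)

begin: joint angles (θ0=90°, θ1=90°, θ2=270°)
step 1 (rotate(0, -90)): joint angles (θ0=0°, θ1=90°, θ2=270°)
step 2 (rotate(0, -90)): joint angles (θ0=270°, θ1=90°, θ2=270°)
uniquely the one of 36 2-step routes that fits.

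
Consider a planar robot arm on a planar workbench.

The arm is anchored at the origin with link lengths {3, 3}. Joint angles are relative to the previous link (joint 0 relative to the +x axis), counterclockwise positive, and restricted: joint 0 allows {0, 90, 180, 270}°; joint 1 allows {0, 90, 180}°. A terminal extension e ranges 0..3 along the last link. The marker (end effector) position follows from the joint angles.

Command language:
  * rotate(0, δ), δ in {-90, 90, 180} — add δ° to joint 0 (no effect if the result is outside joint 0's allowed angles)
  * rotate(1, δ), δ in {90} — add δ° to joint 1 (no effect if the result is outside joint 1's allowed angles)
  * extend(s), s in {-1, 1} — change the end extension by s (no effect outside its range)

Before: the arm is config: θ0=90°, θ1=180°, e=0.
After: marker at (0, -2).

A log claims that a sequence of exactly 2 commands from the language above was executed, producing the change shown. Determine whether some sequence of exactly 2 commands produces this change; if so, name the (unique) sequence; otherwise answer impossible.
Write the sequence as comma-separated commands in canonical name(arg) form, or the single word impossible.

t0: config: θ0=90°, θ1=180°, e=0
t=1 extend(1) ⇒ config: θ0=90°, θ1=180°, e=1
t=2 extend(1) ⇒ config: θ0=90°, θ1=180°, e=2
uniquely the one of 36 2-step routes that fits.

extend(1), extend(1)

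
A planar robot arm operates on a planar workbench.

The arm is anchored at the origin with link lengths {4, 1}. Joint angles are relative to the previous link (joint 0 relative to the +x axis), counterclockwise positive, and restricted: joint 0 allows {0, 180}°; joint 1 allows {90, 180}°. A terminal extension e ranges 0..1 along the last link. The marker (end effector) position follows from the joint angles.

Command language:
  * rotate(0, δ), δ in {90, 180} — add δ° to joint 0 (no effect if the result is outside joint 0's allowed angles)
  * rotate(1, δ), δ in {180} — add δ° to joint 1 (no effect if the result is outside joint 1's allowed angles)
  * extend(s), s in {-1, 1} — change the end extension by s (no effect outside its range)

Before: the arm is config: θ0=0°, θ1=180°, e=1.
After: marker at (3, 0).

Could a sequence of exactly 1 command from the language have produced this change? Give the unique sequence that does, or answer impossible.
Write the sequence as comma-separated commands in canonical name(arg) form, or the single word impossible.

extend(-1)

from: config: θ0=0°, θ1=180°, e=1
[1] after extend(-1): config: θ0=0°, θ1=180°, e=0
all 5 alternatives checked — unique.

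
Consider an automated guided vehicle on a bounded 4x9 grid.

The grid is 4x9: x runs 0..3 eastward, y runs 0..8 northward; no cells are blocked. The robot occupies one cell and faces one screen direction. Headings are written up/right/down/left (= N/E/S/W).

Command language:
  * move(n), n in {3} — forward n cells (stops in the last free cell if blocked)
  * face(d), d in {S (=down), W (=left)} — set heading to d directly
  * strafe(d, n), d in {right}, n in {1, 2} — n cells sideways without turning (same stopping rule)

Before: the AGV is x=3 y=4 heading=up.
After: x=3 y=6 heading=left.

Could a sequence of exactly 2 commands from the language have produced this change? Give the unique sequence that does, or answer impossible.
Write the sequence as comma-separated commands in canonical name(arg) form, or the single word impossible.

face(W), strafe(right, 2)

key: order matters: swapping face(W) and strafe(right, 2) lands elsewhere
t0: x=3 y=4 heading=up
t=1 face(W) ⇒ x=3 y=4 heading=left
t=2 strafe(right, 2) ⇒ x=3 y=6 heading=left
all 25 alternatives checked — unique.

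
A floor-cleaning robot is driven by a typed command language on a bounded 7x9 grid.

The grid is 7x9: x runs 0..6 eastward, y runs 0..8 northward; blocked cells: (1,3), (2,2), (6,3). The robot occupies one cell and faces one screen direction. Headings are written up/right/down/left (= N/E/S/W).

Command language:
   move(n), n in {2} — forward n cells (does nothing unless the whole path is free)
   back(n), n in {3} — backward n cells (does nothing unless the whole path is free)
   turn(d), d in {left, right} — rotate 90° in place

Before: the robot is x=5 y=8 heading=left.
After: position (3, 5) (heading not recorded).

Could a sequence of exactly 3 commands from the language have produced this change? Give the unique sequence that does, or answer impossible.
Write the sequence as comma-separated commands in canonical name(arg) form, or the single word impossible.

key: order matters: swapping move(2) and back(3) lands elsewhere
start: x=5 y=8 heading=left
[1] after move(2): x=3 y=8 heading=left
[2] after turn(right): x=3 y=8 heading=up
[3] after back(3): x=3 y=5 heading=up
uniquely the one of 64 3-step routes that fits.

move(2), turn(right), back(3)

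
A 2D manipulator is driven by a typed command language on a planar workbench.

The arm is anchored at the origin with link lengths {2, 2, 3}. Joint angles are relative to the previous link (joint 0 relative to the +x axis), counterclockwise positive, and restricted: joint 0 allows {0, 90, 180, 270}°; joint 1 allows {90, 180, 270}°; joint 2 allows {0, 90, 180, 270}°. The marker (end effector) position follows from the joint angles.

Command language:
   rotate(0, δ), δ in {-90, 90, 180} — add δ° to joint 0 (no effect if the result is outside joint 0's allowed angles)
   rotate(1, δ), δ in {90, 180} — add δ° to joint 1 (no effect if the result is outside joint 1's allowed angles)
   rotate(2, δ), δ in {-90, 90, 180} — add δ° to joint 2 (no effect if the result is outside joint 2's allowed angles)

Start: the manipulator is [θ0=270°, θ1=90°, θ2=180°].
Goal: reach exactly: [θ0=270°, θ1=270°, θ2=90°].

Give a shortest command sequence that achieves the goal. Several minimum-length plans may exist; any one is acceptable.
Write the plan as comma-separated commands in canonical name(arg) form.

rotate(2, -90), rotate(1, 180)

initial: [θ0=270°, θ1=90°, θ2=180°]
1. rotate(2, -90) → [θ0=270°, θ1=90°, θ2=90°]
2. rotate(1, 180) → [θ0=270°, θ1=270°, θ2=90°]
minimal: 2 command(s), checked below 2.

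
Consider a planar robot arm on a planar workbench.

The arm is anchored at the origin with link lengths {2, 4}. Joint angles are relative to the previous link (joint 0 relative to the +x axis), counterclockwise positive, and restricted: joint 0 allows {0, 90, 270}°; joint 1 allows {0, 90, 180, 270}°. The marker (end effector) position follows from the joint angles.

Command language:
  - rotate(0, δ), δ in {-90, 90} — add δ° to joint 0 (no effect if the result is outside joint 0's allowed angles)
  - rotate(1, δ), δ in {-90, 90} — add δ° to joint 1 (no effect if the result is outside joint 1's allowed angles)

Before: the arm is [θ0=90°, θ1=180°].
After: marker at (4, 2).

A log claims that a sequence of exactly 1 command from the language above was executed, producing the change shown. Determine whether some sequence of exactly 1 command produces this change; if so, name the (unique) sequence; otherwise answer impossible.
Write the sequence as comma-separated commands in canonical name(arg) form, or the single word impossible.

rotate(1, 90)

start: [θ0=90°, θ1=180°]
1. rotate(1, 90) → [θ0=90°, θ1=270°]
uniquely the one of 4 1-step routes that fits.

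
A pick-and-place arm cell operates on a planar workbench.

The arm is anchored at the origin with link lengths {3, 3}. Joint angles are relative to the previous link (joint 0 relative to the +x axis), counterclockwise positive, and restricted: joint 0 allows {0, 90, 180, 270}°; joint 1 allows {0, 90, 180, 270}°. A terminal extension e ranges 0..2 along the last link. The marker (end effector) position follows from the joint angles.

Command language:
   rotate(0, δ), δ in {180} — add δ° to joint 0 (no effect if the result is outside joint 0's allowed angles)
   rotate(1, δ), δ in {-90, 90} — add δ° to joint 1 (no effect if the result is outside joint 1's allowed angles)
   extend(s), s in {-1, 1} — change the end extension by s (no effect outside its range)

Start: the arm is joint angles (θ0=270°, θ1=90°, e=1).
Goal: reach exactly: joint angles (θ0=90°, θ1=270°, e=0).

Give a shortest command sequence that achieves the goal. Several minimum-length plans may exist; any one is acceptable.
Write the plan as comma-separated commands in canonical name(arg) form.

rotate(1, -90), rotate(1, -90), rotate(0, 180), extend(-1)

begin: joint angles (θ0=270°, θ1=90°, e=1)
1. rotate(1, -90) → joint angles (θ0=270°, θ1=0°, e=1)
2. rotate(1, -90) → joint angles (θ0=270°, θ1=270°, e=1)
3. rotate(0, 180) → joint angles (θ0=90°, θ1=270°, e=1)
4. extend(-1) → joint angles (θ0=90°, θ1=270°, e=0)
no 3-step plan works, so 4 is optimal.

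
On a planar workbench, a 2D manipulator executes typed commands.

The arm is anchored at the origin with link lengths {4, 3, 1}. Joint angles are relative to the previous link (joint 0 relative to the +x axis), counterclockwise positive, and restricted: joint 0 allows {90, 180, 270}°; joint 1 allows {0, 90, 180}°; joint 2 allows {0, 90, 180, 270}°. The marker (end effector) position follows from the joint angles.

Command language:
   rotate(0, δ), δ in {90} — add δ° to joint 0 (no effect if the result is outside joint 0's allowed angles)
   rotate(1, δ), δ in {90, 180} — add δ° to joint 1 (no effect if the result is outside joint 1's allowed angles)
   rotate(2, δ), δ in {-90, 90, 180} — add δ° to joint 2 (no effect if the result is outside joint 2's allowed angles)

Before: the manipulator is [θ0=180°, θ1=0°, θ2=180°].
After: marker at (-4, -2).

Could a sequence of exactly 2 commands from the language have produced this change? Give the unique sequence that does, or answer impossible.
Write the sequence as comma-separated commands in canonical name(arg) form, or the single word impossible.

key: order matters: swapping rotate(1, 90) and rotate(1, 180) lands elsewhere
begin: [θ0=180°, θ1=0°, θ2=180°]
t=1 rotate(1, 90) ⇒ [θ0=180°, θ1=90°, θ2=180°]
t=2 rotate(1, 180) ⇒ [θ0=180°, θ1=90°, θ2=180°]
uniquely the one of 36 2-step routes that fits.

rotate(1, 90), rotate(1, 180)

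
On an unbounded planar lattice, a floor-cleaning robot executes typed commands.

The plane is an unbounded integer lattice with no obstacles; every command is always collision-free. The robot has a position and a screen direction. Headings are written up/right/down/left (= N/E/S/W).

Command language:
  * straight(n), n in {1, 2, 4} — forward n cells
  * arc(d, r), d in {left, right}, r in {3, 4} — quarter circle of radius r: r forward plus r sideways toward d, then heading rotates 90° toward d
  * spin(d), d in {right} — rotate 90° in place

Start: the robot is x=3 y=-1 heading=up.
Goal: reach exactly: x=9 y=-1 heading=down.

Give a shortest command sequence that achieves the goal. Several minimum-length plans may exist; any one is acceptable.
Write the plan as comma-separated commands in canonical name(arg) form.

from: x=3 y=-1 heading=up
t=1 arc(right, 3) ⇒ x=6 y=2 heading=right
t=2 arc(right, 3) ⇒ x=9 y=-1 heading=down
shorter routes all fall short; 2 is best.

arc(right, 3), arc(right, 3)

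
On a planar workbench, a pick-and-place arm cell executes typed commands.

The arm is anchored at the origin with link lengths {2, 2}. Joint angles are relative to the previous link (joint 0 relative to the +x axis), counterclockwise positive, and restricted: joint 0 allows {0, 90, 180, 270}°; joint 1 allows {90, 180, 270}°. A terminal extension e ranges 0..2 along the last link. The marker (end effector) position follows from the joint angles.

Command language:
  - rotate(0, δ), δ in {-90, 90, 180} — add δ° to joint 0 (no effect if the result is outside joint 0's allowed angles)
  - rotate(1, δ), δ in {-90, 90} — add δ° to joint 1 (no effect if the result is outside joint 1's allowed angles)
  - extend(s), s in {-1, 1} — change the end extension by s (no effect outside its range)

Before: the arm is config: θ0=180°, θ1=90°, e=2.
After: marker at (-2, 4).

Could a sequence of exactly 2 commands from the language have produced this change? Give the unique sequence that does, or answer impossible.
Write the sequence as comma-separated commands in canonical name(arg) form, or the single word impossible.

rotate(1, 90), rotate(1, 90)

start: config: θ0=180°, θ1=90°, e=2
step 1 (rotate(1, 90)): config: θ0=180°, θ1=180°, e=2
step 2 (rotate(1, 90)): config: θ0=180°, θ1=270°, e=2
uniquely the one of 49 2-step routes that fits.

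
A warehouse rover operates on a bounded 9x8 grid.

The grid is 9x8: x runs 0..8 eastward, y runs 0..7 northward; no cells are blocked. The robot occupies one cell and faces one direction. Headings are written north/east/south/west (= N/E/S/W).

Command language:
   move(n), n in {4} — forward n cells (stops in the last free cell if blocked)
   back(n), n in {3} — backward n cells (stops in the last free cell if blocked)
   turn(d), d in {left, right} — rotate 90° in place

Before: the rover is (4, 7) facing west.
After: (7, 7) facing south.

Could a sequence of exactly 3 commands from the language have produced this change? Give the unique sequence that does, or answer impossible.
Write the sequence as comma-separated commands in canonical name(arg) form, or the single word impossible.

back(3), turn(left), back(3)

key: cell and facing (now S) both changed — the 3 commands mix motion and turning
start: (4, 7) facing west
t=1 back(3) ⇒ (7, 7) facing west
t=2 turn(left) ⇒ (7, 7) facing south
t=3 back(3) ⇒ (7, 7) facing south
uniquely the one of 64 3-step routes that fits.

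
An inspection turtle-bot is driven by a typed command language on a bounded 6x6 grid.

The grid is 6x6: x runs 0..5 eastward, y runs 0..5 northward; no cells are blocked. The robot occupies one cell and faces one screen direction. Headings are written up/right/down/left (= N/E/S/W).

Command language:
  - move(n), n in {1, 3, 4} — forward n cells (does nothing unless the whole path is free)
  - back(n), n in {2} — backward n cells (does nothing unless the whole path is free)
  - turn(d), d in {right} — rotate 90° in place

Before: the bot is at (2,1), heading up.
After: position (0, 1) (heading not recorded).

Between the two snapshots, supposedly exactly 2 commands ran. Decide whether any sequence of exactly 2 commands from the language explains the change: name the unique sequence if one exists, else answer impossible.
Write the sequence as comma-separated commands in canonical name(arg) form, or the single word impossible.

turn(right), back(2)

key: order matters: swapping turn(right) and back(2) lands elsewhere
start: at (2,1), heading up
[1] after turn(right): at (2,1), heading right
[2] after back(2): at (0,1), heading right
all 25 alternatives checked — unique.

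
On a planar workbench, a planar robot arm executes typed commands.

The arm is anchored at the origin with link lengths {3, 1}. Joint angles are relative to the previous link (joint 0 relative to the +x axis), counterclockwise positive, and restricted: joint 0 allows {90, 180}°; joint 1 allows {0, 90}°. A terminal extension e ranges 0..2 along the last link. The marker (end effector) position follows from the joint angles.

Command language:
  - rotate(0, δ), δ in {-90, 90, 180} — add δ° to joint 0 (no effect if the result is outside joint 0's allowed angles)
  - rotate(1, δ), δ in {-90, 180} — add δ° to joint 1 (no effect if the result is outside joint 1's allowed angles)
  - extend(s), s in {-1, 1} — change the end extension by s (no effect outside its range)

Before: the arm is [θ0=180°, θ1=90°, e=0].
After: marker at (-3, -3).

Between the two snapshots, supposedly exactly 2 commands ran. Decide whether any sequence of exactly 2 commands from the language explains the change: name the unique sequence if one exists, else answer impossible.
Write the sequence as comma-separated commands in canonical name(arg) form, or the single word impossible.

start: [θ0=180°, θ1=90°, e=0]
[1] after extend(1): [θ0=180°, θ1=90°, e=1]
[2] after extend(1): [θ0=180°, θ1=90°, e=2]
no rival 2-sequence matches.

extend(1), extend(1)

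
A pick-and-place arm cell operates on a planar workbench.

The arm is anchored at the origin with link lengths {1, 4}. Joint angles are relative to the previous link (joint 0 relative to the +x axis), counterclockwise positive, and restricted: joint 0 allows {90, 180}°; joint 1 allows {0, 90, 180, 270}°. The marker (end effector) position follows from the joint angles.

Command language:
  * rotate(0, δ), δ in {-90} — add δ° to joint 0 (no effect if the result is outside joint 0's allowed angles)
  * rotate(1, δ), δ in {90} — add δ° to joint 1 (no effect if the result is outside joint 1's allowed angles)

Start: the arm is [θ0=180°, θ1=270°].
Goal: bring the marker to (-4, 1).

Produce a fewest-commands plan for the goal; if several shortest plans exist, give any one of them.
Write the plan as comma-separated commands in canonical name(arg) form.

rotate(1, 90), rotate(1, 90), rotate(0, -90)

t0: [θ0=180°, θ1=270°]
step 1 (rotate(1, 90)): [θ0=180°, θ1=0°]
step 2 (rotate(1, 90)): [θ0=180°, θ1=90°]
step 3 (rotate(0, -90)): [θ0=90°, θ1=90°]
minimal: 3 command(s), checked below 3.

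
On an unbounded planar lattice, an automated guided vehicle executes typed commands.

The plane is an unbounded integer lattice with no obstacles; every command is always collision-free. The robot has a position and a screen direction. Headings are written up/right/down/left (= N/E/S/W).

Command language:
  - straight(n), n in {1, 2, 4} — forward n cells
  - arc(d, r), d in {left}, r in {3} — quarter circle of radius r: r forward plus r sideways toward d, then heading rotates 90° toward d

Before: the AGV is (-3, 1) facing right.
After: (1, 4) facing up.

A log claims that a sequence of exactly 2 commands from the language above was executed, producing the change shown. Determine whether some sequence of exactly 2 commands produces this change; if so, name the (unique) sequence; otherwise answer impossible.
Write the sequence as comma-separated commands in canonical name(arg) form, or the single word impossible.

straight(1), arc(left, 3)

key: running arc(left, 3) before straight(1) would end elsewhere — order is forced
from: (-3, 1) facing right
[1] after straight(1): (-2, 1) facing right
[2] after arc(left, 3): (1, 4) facing up
all 16 alternatives checked — unique.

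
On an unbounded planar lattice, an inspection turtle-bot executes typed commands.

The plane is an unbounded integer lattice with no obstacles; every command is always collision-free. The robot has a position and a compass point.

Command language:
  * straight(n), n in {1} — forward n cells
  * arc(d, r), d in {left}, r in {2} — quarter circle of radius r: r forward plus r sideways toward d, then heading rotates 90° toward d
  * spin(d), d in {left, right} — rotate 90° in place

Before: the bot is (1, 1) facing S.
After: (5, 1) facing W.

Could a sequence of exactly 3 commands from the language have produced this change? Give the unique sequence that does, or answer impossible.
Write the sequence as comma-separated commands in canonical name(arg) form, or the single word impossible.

arc(left, 2), arc(left, 2), spin(left)

key: cell and facing (now W) both changed — the 3 commands mix motion and turning
initial: (1, 1) facing S
t=1 arc(left, 2) ⇒ (3, -1) facing E
t=2 arc(left, 2) ⇒ (5, 1) facing N
t=3 spin(left) ⇒ (5, 1) facing W
uniquely the one of 64 3-step routes that fits.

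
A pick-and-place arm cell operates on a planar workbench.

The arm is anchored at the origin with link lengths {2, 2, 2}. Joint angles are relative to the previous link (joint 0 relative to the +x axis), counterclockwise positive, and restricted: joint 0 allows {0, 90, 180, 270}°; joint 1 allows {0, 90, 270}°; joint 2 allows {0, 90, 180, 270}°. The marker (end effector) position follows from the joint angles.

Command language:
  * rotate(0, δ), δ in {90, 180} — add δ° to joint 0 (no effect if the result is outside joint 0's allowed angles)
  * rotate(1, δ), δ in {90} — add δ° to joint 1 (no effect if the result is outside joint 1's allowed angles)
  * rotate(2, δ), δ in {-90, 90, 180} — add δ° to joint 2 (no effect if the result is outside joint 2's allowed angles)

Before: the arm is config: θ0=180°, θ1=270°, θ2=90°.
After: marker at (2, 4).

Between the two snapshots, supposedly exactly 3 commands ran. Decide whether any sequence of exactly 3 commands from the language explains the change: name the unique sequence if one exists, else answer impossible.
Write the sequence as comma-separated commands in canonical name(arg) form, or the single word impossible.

rotate(0, 90), rotate(0, 90), rotate(0, 90)

t0: config: θ0=180°, θ1=270°, θ2=90°
t=1 rotate(0, 90) ⇒ config: θ0=270°, θ1=270°, θ2=90°
t=2 rotate(0, 90) ⇒ config: θ0=0°, θ1=270°, θ2=90°
t=3 rotate(0, 90) ⇒ config: θ0=90°, θ1=270°, θ2=90°
all 216 alternatives checked — unique.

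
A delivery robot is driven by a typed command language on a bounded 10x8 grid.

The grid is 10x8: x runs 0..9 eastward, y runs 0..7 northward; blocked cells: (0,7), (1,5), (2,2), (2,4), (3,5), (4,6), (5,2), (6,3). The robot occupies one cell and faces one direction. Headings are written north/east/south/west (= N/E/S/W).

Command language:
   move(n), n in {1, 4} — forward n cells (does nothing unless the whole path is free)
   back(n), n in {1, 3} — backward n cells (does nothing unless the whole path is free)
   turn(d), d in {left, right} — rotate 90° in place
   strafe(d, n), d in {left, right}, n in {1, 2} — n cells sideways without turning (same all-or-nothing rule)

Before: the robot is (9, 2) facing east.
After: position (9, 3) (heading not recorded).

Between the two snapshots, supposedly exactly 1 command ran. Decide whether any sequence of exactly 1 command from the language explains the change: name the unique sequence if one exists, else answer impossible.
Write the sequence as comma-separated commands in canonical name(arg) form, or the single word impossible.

begin: (9, 2) facing east
step 1 (strafe(left, 1)): (9, 3) facing east
no rival 1-sequence matches.

strafe(left, 1)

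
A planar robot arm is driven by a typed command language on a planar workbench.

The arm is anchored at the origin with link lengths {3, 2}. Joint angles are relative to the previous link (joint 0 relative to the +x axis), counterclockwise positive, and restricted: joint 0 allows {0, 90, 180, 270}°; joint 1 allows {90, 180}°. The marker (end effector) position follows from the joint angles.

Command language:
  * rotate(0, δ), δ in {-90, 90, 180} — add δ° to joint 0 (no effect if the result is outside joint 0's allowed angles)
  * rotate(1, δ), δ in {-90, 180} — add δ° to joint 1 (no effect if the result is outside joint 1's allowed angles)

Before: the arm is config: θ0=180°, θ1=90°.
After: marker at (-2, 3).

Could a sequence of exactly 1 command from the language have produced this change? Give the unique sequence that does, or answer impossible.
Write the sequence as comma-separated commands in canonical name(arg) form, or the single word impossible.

t0: config: θ0=180°, θ1=90°
1. rotate(0, -90) → config: θ0=90°, θ1=90°
no other 1-command option fits: unique.

rotate(0, -90)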